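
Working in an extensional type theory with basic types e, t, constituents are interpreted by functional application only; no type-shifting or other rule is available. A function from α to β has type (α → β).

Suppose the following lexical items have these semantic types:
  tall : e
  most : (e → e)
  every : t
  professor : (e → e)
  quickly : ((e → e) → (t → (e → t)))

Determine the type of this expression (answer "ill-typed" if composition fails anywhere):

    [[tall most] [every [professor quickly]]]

t

[tall most] — most of type (e → e) combines with tall of type e: type e.
[professor quickly] — quickly of type ((e → e) → (t → (e → t))) combines with professor of type (e → e): type (t → (e → t)).
[every [professor quickly]] — [professor quickly] of type (t → (e → t)) combines with every of type t: type (e → t).
[[tall most] [every [professor quickly]]] — [every [professor quickly]] of type (e → t) combines with [tall most] of type e: type t.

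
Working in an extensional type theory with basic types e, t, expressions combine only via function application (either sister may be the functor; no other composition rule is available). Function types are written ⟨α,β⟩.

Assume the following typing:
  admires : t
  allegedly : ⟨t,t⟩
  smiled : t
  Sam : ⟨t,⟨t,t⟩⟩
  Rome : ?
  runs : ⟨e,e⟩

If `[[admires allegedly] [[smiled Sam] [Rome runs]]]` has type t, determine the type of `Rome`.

[[admires allegedly] [[smiled Sam] [Rome runs]]] is required to be t. [admires allegedly] : t cannot yield t as functor, so [[smiled Sam] [Rome runs]] : ⟨t,t⟩.
[[smiled Sam] [Rome runs]] is required to be ⟨t,t⟩. [smiled Sam] : ⟨t,t⟩ cannot yield ⟨t,t⟩ as functor, so [Rome runs] : ⟨⟨t,t⟩,⟨t,t⟩⟩.
[Rome runs] is required to be ⟨⟨t,t⟩,⟨t,t⟩⟩. runs : ⟨e,e⟩ cannot yield ⟨⟨t,t⟩,⟨t,t⟩⟩ as functor, so Rome : ⟨⟨e,e⟩,⟨⟨t,t⟩,⟨t,t⟩⟩⟩.

⟨⟨e,e⟩,⟨⟨t,t⟩,⟨t,t⟩⟩⟩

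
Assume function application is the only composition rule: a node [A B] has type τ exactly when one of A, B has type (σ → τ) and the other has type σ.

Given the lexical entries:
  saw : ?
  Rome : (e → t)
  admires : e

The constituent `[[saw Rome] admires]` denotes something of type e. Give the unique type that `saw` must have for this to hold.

[[saw Rome] admires] must have type e. The sister admires has type e; that is not a function onto e, so [saw Rome] must be the functor, of type (e → e).
[saw Rome] must have type (e → e). The sister Rome has type (e → t); that is not a function onto (e → e), so saw must be the functor, of type ((e → t) → (e → e)).

((e → t) → (e → e))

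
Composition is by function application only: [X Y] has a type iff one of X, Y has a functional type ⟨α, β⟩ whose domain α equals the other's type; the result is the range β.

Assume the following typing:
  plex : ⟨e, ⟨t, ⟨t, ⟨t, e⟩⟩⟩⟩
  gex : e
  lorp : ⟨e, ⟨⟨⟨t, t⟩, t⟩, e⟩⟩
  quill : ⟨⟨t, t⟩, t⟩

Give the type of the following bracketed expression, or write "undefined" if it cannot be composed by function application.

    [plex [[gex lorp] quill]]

[gex lorp]: lorp is ⟨e, ⟨⟨⟨t, t⟩, t⟩, e⟩⟩, gex is e; result ⟨⟨⟨t, t⟩, t⟩, e⟩.
[[gex lorp] quill]: [gex lorp] is ⟨⟨⟨t, t⟩, t⟩, e⟩, quill is ⟨⟨t, t⟩, t⟩; result e.
[plex [[gex lorp] quill]]: plex is ⟨e, ⟨t, ⟨t, ⟨t, e⟩⟩⟩⟩, [[gex lorp] quill] is e; result ⟨t, ⟨t, ⟨t, e⟩⟩⟩.

⟨t, ⟨t, ⟨t, e⟩⟩⟩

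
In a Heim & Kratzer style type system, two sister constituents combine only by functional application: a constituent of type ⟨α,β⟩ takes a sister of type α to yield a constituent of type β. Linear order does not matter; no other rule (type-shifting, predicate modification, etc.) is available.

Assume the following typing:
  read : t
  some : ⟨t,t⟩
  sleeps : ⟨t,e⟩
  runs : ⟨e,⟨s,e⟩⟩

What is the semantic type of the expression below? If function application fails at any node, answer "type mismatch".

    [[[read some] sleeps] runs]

[read some]: some is ⟨t,t⟩, read is t; result t.
[[read some] sleeps]: sleeps is ⟨t,e⟩, [read some] is t; result e.
[[[read some] sleeps] runs]: runs is ⟨e,⟨s,e⟩⟩, [[read some] sleeps] is e; result ⟨s,e⟩.

⟨s,e⟩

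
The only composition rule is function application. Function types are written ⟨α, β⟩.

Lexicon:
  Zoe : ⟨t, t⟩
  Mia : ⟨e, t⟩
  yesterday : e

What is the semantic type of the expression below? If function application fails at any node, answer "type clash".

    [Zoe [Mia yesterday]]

t

[Mia yesterday]: Mia is ⟨e, t⟩, yesterday is e; result t.
[Zoe [Mia yesterday]]: Zoe is ⟨t, t⟩, [Mia yesterday] is t; result t.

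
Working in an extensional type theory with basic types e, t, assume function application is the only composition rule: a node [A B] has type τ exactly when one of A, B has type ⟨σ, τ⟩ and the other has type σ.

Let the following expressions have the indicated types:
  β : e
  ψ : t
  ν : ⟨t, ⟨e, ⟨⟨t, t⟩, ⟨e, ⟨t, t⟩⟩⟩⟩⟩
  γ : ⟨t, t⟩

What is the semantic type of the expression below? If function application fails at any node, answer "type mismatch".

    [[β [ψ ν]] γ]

⟨e, ⟨t, t⟩⟩

[ψ ν] — ν of type ⟨t, ⟨e, ⟨⟨t, t⟩, ⟨e, ⟨t, t⟩⟩⟩⟩⟩ combines with ψ of type t: type ⟨e, ⟨⟨t, t⟩, ⟨e, ⟨t, t⟩⟩⟩⟩.
[β [ψ ν]] — [ψ ν] of type ⟨e, ⟨⟨t, t⟩, ⟨e, ⟨t, t⟩⟩⟩⟩ combines with β of type e: type ⟨⟨t, t⟩, ⟨e, ⟨t, t⟩⟩⟩.
[[β [ψ ν]] γ] — [β [ψ ν]] of type ⟨⟨t, t⟩, ⟨e, ⟨t, t⟩⟩⟩ combines with γ of type ⟨t, t⟩: type ⟨e, ⟨t, t⟩⟩.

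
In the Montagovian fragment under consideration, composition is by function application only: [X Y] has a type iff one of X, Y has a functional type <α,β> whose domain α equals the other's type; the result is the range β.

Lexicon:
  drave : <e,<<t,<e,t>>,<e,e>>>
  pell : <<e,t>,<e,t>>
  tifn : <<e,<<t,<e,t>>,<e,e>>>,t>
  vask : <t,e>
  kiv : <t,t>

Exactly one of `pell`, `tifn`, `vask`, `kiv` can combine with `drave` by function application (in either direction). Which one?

pell : <<e,t>,<e,t>> — does not combine with drave.
tifn — combines: tifn : <<e,<<t,<e,t>>,<e,e>>>,t> takes drave : <e,<<t,<e,t>>,<e,e>>> as argument, giving t.
vask : <t,e> — does not combine with drave.
kiv : <t,t> — does not combine with drave.

tifn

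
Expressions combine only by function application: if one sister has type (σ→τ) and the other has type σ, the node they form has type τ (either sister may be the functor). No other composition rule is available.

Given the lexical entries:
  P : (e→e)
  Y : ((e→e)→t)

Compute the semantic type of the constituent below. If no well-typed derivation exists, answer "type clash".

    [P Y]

[P Y] — Y of type ((e→e)→t) combines with P of type (e→e): type t.

t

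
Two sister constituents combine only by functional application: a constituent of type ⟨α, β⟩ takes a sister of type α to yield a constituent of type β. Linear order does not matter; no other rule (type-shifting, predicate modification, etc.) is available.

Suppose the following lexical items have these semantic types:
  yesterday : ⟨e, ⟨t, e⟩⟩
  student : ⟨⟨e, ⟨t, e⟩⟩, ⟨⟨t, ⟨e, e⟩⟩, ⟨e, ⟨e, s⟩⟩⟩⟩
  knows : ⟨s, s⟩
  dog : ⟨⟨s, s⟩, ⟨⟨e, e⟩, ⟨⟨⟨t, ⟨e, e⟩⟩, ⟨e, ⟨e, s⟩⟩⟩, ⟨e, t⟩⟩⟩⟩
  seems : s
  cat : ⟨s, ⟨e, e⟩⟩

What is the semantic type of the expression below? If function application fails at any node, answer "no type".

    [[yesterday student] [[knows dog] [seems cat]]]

[yesterday student]: student is ⟨⟨e, ⟨t, e⟩⟩, ⟨⟨t, ⟨e, e⟩⟩, ⟨e, ⟨e, s⟩⟩⟩⟩, yesterday is ⟨e, ⟨t, e⟩⟩; result ⟨⟨t, ⟨e, e⟩⟩, ⟨e, ⟨e, s⟩⟩⟩.
[knows dog]: dog is ⟨⟨s, s⟩, ⟨⟨e, e⟩, ⟨⟨⟨t, ⟨e, e⟩⟩, ⟨e, ⟨e, s⟩⟩⟩, ⟨e, t⟩⟩⟩⟩, knows is ⟨s, s⟩; result ⟨⟨e, e⟩, ⟨⟨⟨t, ⟨e, e⟩⟩, ⟨e, ⟨e, s⟩⟩⟩, ⟨e, t⟩⟩⟩.
[seems cat]: cat is ⟨s, ⟨e, e⟩⟩, seems is s; result ⟨e, e⟩.
[[knows dog] [seems cat]]: [knows dog] is ⟨⟨e, e⟩, ⟨⟨⟨t, ⟨e, e⟩⟩, ⟨e, ⟨e, s⟩⟩⟩, ⟨e, t⟩⟩⟩, [seems cat] is ⟨e, e⟩; result ⟨⟨⟨t, ⟨e, e⟩⟩, ⟨e, ⟨e, s⟩⟩⟩, ⟨e, t⟩⟩.
[[yesterday student] [[knows dog] [seems cat]]]: [[knows dog] [seems cat]] is ⟨⟨⟨t, ⟨e, e⟩⟩, ⟨e, ⟨e, s⟩⟩⟩, ⟨e, t⟩⟩, [yesterday student] is ⟨⟨t, ⟨e, e⟩⟩, ⟨e, ⟨e, s⟩⟩⟩; result ⟨e, t⟩.

⟨e, t⟩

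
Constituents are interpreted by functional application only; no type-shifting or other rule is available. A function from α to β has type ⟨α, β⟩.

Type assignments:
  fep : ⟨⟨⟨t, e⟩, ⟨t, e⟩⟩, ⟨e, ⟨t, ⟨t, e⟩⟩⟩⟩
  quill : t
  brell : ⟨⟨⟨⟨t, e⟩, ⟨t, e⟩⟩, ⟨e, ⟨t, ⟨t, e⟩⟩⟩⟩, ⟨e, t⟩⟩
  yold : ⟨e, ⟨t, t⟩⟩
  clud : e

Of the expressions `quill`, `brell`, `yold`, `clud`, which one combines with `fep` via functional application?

brell

quill : t — neither side's domain matches the other.
brell — combines: brell : ⟨⟨⟨⟨t, e⟩, ⟨t, e⟩⟩, ⟨e, ⟨t, ⟨t, e⟩⟩⟩⟩, ⟨e, t⟩⟩ takes fep : ⟨⟨⟨t, e⟩, ⟨t, e⟩⟩, ⟨e, ⟨t, ⟨t, e⟩⟩⟩⟩ as argument, giving ⟨e, t⟩.
yold : ⟨e, ⟨t, t⟩⟩ — neither side's domain matches the other.
clud : e — neither side's domain matches the other.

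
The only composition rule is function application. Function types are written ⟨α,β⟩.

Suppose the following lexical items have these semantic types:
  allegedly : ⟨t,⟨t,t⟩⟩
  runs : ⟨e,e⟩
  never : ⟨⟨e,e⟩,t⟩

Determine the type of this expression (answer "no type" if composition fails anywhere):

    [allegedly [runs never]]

⟨t,t⟩

[runs never] — never of type ⟨⟨e,e⟩,t⟩ combines with runs of type ⟨e,e⟩: type t.
[allegedly [runs never]] — allegedly of type ⟨t,⟨t,t⟩⟩ combines with [runs never] of type t: type ⟨t,t⟩.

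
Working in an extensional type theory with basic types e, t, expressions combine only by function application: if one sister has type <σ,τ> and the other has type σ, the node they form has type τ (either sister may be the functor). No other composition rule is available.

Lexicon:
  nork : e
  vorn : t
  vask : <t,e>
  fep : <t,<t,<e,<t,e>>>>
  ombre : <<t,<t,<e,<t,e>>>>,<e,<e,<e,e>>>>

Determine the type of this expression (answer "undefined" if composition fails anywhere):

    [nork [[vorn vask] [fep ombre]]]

<e,e>

At [vorn vask], vask : <t,e> takes vorn : t, giving e.
At [fep ombre], ombre : <<t,<t,<e,<t,e>>>>,<e,<e,<e,e>>>> takes fep : <t,<t,<e,<t,e>>>>, giving <e,<e,<e,e>>>.
At [[vorn vask] [fep ombre]], [fep ombre] : <e,<e,<e,e>>> takes [vorn vask] : e, giving <e,<e,e>>.
At [nork [[vorn vask] [fep ombre]]], [[vorn vask] [fep ombre]] : <e,<e,e>> takes nork : e, giving <e,e>.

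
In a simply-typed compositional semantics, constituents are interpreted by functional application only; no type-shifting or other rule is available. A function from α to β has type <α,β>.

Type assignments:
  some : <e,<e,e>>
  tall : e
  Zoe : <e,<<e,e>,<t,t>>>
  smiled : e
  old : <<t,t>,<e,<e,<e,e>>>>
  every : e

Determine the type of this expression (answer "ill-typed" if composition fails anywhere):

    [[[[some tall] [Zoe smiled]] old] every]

[some tall]: some is <e,<e,e>>, tall is e; result <e,e>.
[Zoe smiled]: Zoe is <e,<<e,e>,<t,t>>>, smiled is e; result <<e,e>,<t,t>>.
[[some tall] [Zoe smiled]]: [Zoe smiled] is <<e,e>,<t,t>>, [some tall] is <e,e>; result <t,t>.
[[[some tall] [Zoe smiled]] old]: old is <<t,t>,<e,<e,<e,e>>>>, [[some tall] [Zoe smiled]] is <t,t>; result <e,<e,<e,e>>>.
[[[[some tall] [Zoe smiled]] old] every]: [[[some tall] [Zoe smiled]] old] is <e,<e,<e,e>>>, every is e; result <e,<e,e>>.

<e,<e,e>>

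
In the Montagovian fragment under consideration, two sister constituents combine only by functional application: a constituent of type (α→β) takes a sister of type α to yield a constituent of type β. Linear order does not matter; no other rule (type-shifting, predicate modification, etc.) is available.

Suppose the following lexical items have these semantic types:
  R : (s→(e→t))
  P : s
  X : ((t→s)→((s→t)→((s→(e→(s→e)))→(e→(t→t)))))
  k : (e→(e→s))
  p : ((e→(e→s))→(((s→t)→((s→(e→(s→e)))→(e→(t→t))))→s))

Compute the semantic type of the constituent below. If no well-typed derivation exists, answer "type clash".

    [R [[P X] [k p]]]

At [P X]: neither s nor ((t→s)→((s→t)→((s→(e→(s→e)))→(e→(t→t))))) can take the other as argument; the node is ill-typed.

type clash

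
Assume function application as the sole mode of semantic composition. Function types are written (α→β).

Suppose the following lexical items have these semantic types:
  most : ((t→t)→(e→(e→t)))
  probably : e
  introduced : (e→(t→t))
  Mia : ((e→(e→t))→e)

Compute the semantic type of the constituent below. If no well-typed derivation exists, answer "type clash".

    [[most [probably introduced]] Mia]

e

[probably introduced]: (e→(t→t)) applied to e yields (t→t).
[most [probably introduced]]: ((t→t)→(e→(e→t))) applied to (t→t) yields (e→(e→t)).
[[most [probably introduced]] Mia]: ((e→(e→t))→e) applied to (e→(e→t)) yields e.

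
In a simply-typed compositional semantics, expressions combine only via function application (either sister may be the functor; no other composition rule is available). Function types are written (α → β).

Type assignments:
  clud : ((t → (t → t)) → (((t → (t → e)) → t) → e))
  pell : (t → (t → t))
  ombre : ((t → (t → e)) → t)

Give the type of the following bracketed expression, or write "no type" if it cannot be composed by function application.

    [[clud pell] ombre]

e

[clud pell]: clud is ((t → (t → t)) → (((t → (t → e)) → t) → e)), pell is (t → (t → t)); result (((t → (t → e)) → t) → e).
[[clud pell] ombre]: [clud pell] is (((t → (t → e)) → t) → e), ombre is ((t → (t → e)) → t); result e.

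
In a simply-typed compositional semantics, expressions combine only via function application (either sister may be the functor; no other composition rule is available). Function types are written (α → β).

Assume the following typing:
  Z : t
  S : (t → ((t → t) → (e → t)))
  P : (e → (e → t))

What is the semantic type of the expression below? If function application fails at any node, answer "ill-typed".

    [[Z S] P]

[Z S]: (t → ((t → t) → (e → t))) applied to t yields ((t → t) → (e → t)).
At [[Z S] P]: neither ((t → t) → (e → t)) nor (e → (e → t)) can take the other as argument; the node is ill-typed.

ill-typed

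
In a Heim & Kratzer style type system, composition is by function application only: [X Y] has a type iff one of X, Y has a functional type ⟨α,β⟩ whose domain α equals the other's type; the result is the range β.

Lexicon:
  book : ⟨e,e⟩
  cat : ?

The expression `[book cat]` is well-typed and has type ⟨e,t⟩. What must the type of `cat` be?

⟨⟨e,e⟩,⟨e,t⟩⟩

[book cat] must have type ⟨e,t⟩. The sister book has type ⟨e,e⟩; that is not a function onto ⟨e,t⟩, so cat must be the functor, of type ⟨⟨e,e⟩,⟨e,t⟩⟩.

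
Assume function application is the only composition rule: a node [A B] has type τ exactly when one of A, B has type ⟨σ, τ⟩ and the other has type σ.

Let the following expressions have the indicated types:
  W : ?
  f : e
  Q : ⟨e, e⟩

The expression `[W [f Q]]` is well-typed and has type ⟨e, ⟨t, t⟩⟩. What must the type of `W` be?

⟨e, ⟨e, ⟨t, t⟩⟩⟩

[W [f Q]] is required to be ⟨e, ⟨t, t⟩⟩. [f Q] : e cannot yield ⟨e, ⟨t, t⟩⟩ as functor, so W : ⟨e, ⟨e, ⟨t, t⟩⟩⟩.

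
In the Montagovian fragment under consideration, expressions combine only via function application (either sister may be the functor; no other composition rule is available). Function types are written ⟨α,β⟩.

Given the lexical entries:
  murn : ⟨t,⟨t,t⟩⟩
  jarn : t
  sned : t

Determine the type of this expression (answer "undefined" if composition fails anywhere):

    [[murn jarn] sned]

t

[murn jarn] — murn of type ⟨t,⟨t,t⟩⟩ combines with jarn of type t: type ⟨t,t⟩.
[[murn jarn] sned] — [murn jarn] of type ⟨t,t⟩ combines with sned of type t: type t.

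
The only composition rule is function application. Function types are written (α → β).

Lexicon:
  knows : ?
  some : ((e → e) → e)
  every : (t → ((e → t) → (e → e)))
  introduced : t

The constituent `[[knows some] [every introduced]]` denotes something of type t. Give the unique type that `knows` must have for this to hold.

(((e → e) → e) → (((e → t) → (e → e)) → t))

[[knows some] [every introduced]] must have type t. The sister [every introduced] has type ((e → t) → (e → e)); that is not a function onto t, so [knows some] must be the functor, of type (((e → t) → (e → e)) → t).
[knows some] must have type (((e → t) → (e → e)) → t). The sister some has type ((e → e) → e); that is not a function onto (((e → t) → (e → e)) → t), so knows must be the functor, of type (((e → e) → e) → (((e → t) → (e → e)) → t)).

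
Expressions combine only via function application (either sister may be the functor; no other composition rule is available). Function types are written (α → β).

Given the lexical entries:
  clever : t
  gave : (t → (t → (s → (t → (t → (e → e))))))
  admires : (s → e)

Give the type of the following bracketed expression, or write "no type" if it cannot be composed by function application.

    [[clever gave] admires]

no type

At [clever gave], gave : (t → (t → (s → (t → (t → (e → e)))))) takes clever : t, giving (t → (s → (t → (t → (e → e))))).
[[clever gave] admires]: (t → (s → (t → (t → (e → e))))) and (s → e) cannot combine by function application — type clash.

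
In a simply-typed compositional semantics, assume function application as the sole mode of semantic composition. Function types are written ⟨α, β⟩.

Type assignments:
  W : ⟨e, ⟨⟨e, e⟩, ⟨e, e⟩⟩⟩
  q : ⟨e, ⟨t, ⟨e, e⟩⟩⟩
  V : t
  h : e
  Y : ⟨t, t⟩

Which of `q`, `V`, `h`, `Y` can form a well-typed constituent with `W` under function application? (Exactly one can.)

q : ⟨e, ⟨t, ⟨e, e⟩⟩⟩ — does not combine with W.
V : t — does not combine with W.
h — combines: W : ⟨e, ⟨⟨e, e⟩, ⟨e, e⟩⟩⟩ takes h : e as argument, giving ⟨⟨e, e⟩, ⟨e, e⟩⟩.
Y : ⟨t, t⟩ — does not combine with W.

h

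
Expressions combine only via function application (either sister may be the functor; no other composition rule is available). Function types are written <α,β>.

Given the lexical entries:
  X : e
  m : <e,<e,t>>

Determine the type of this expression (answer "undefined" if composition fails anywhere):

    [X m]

At [X m], m : <e,<e,t>> takes X : e, giving <e,t>.

<e,t>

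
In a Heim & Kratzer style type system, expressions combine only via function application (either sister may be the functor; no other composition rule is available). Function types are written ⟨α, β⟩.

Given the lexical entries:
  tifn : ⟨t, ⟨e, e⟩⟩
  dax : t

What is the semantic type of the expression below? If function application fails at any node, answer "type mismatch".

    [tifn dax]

[tifn dax]: functor tifn : ⟨t, ⟨e, e⟩⟩, argument dax : t; result ⟨e, e⟩.

⟨e, e⟩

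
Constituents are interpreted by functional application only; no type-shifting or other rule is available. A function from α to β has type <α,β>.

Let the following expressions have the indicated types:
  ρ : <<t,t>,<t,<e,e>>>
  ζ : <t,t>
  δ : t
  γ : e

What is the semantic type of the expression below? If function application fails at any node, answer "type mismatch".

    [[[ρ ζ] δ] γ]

e

At [ρ ζ], ρ : <<t,t>,<t,<e,e>>> takes ζ : <t,t>, giving <t,<e,e>>.
At [[ρ ζ] δ], [ρ ζ] : <t,<e,e>> takes δ : t, giving <e,e>.
At [[[ρ ζ] δ] γ], [[ρ ζ] δ] : <e,e> takes γ : e, giving e.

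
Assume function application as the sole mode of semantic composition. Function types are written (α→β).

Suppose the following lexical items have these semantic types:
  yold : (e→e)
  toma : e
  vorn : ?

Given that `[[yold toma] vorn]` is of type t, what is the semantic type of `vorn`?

(e→t)

[[yold toma] vorn] is required to be t. [yold toma] : e cannot yield t as functor, so vorn : (e→t).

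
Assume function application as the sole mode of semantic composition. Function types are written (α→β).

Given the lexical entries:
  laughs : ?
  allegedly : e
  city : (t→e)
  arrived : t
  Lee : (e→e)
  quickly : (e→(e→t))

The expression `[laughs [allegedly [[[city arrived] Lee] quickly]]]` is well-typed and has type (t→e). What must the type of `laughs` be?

[laughs [allegedly [[[city arrived] Lee] quickly]]] is required to be (t→e). [allegedly [[[city arrived] Lee] quickly]] : t cannot yield (t→e) as functor, so laughs : (t→(t→e)).

(t→(t→e))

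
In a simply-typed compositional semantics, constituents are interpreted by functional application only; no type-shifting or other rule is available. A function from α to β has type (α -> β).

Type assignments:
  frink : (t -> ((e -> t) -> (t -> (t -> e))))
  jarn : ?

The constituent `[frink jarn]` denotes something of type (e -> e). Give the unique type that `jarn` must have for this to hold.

[frink jarn] is required to be (e -> e). frink : (t -> ((e -> t) -> (t -> (t -> e)))) cannot yield (e -> e) as functor, so jarn : ((t -> ((e -> t) -> (t -> (t -> e)))) -> (e -> e)).

((t -> ((e -> t) -> (t -> (t -> e)))) -> (e -> e))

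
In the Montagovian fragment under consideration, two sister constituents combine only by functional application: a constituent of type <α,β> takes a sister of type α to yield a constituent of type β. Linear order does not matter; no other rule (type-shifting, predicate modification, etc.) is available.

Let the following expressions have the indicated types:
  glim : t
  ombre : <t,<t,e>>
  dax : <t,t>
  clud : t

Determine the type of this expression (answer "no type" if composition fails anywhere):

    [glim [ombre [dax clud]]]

e

[dax clud] — dax of type <t,t> combines with clud of type t: type t.
[ombre [dax clud]] — ombre of type <t,<t,e>> combines with [dax clud] of type t: type <t,e>.
[glim [ombre [dax clud]]] — [ombre [dax clud]] of type <t,e> combines with glim of type t: type e.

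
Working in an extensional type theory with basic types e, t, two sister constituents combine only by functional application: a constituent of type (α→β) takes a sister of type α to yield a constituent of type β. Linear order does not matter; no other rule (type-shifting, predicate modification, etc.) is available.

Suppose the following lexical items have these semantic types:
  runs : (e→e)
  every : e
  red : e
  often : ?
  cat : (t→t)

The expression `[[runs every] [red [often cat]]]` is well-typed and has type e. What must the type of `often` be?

((t→t)→(e→(e→e)))

For [[runs every] [red [often cat]]] to have type e with [runs every] of type e, [red [often cat]] must be the function: [red [often cat]] : (e→e).
For [red [often cat]] to have type (e→e) with red of type e, [often cat] must be the function: [often cat] : (e→(e→e)).
For [often cat] to have type (e→(e→e)) with cat of type (t→t), often must be the function: often : ((t→t)→(e→(e→e))).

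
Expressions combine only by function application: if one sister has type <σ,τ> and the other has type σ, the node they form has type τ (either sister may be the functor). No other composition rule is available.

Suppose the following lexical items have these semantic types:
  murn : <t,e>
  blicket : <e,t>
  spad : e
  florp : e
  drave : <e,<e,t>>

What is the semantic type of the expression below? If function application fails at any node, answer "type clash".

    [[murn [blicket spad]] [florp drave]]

[blicket spad]: functor blicket : <e,t>, argument spad : e; result t.
[murn [blicket spad]]: functor murn : <t,e>, argument [blicket spad] : t; result e.
[florp drave]: functor drave : <e,<e,t>>, argument florp : e; result <e,t>.
[[murn [blicket spad]] [florp drave]]: functor [florp drave] : <e,t>, argument [murn [blicket spad]] : e; result t.

t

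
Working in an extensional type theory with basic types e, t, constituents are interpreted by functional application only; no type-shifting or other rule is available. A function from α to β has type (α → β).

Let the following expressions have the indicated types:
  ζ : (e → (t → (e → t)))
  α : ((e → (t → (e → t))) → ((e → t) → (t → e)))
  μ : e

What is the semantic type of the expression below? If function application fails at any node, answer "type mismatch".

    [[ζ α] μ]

[ζ α]: functor α : ((e → (t → (e → t))) → ((e → t) → (t → e))), argument ζ : (e → (t → (e → t))); result ((e → t) → (t → e)).
At [[ζ α] μ]: neither ((e → t) → (t → e)) nor e can take the other as argument; the node is ill-typed.

type mismatch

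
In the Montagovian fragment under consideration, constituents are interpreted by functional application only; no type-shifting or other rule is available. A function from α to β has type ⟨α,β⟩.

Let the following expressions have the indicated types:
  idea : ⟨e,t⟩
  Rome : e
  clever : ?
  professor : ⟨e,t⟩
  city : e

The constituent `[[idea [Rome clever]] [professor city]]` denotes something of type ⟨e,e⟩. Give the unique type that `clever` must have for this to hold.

[[idea [Rome clever]] [professor city]] must have type ⟨e,e⟩. The sister [professor city] has type t; that is not a function onto ⟨e,e⟩, so [idea [Rome clever]] must be the functor, of type ⟨t,⟨e,e⟩⟩.
[idea [Rome clever]] must have type ⟨t,⟨e,e⟩⟩. The sister idea has type ⟨e,t⟩; that is not a function onto ⟨t,⟨e,e⟩⟩, so [Rome clever] must be the functor, of type ⟨⟨e,t⟩,⟨t,⟨e,e⟩⟩⟩.
[Rome clever] must have type ⟨⟨e,t⟩,⟨t,⟨e,e⟩⟩⟩. The sister Rome has type e; that is not a function onto ⟨⟨e,t⟩,⟨t,⟨e,e⟩⟩⟩, so clever must be the functor, of type ⟨e,⟨⟨e,t⟩,⟨t,⟨e,e⟩⟩⟩⟩.

⟨e,⟨⟨e,t⟩,⟨t,⟨e,e⟩⟩⟩⟩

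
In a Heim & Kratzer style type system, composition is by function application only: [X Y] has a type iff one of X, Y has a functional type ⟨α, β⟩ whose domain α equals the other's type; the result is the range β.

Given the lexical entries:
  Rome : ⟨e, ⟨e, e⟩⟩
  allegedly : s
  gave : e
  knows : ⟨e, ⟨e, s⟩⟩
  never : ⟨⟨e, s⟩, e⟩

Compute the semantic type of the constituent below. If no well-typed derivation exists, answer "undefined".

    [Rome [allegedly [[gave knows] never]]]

undefined

[gave knows]: knows is ⟨e, ⟨e, s⟩⟩, gave is e; result ⟨e, s⟩.
[[gave knows] never]: never is ⟨⟨e, s⟩, e⟩, [gave knows] is ⟨e, s⟩; result e.
[allegedly [[gave knows] never]]: s and e cannot combine by function application — type clash.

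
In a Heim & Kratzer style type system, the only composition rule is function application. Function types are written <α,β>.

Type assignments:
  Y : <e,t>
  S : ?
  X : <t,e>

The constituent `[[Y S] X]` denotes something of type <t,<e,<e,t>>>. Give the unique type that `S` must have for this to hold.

<<e,t>,<<t,e>,<t,<e,<e,t>>>>>

[[Y S] X] must have type <t,<e,<e,t>>>. The sister X has type <t,e>; that is not a function onto <t,<e,<e,t>>>, so [Y S] must be the functor, of type <<t,e>,<t,<e,<e,t>>>>.
[Y S] must have type <<t,e>,<t,<e,<e,t>>>>. The sister Y has type <e,t>; that is not a function onto <<t,e>,<t,<e,<e,t>>>>, so S must be the functor, of type <<e,t>,<<t,e>,<t,<e,<e,t>>>>>.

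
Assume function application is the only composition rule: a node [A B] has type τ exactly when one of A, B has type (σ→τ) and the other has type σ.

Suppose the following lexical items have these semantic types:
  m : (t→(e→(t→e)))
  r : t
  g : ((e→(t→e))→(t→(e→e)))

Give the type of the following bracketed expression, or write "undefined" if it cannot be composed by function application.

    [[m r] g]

(t→(e→e))

At [m r], m : (t→(e→(t→e))) takes r : t, giving (e→(t→e)).
At [[m r] g], g : ((e→(t→e))→(t→(e→e))) takes [m r] : (e→(t→e)), giving (t→(e→e)).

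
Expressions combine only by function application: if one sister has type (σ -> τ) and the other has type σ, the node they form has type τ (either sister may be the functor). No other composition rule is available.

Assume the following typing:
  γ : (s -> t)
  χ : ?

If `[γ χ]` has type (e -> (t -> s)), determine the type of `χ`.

((s -> t) -> (e -> (t -> s)))

For [γ χ] to have type (e -> (t -> s)) with γ of type (s -> t), χ must be the function: χ : ((s -> t) -> (e -> (t -> s))).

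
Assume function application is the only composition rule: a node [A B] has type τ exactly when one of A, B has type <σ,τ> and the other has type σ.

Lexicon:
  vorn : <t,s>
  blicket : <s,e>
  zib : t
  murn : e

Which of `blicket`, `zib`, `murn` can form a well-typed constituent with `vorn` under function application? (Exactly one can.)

zib

blicket : <s,e> — does not combine with vorn.
zib — combines: vorn : <t,s> takes zib : t as argument, giving s.
murn : e — does not combine with vorn.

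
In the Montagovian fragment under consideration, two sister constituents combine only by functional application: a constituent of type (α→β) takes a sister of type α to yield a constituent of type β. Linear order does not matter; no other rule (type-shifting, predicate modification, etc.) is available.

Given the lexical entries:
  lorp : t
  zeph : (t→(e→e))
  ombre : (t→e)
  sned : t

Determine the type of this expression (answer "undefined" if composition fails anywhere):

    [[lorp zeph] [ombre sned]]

[lorp zeph]: zeph is (t→(e→e)), lorp is t; result (e→e).
[ombre sned]: ombre is (t→e), sned is t; result e.
[[lorp zeph] [ombre sned]]: [lorp zeph] is (e→e), [ombre sned] is e; result e.

e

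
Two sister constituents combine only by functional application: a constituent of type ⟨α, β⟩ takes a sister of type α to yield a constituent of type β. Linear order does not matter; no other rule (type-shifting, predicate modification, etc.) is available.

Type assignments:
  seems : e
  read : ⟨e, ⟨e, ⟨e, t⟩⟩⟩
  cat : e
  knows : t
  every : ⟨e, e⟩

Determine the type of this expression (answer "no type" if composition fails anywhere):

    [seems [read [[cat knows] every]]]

no type

At [cat knows]: neither e nor t can take the other as argument; the node is ill-typed.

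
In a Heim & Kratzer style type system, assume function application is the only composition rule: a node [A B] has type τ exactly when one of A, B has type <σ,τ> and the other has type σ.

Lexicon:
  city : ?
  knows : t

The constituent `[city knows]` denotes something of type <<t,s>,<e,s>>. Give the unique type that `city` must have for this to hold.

[city knows] must have type <<t,s>,<e,s>>. The sister knows has type t; that is not a function onto <<t,s>,<e,s>>, so city must be the functor, of type <t,<<t,s>,<e,s>>>.

<t,<<t,s>,<e,s>>>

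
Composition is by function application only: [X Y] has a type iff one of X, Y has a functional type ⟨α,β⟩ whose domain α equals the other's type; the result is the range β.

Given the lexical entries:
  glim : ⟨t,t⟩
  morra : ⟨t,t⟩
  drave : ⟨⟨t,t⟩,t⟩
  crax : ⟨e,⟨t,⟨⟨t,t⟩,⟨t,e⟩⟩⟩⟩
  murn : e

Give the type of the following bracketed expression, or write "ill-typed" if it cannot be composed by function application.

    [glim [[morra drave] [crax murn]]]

⟨t,e⟩

[morra drave]: ⟨⟨t,t⟩,t⟩ applied to ⟨t,t⟩ yields t.
[crax murn]: ⟨e,⟨t,⟨⟨t,t⟩,⟨t,e⟩⟩⟩⟩ applied to e yields ⟨t,⟨⟨t,t⟩,⟨t,e⟩⟩⟩.
[[morra drave] [crax murn]]: ⟨t,⟨⟨t,t⟩,⟨t,e⟩⟩⟩ applied to t yields ⟨⟨t,t⟩,⟨t,e⟩⟩.
[glim [[morra drave] [crax murn]]]: ⟨⟨t,t⟩,⟨t,e⟩⟩ applied to ⟨t,t⟩ yields ⟨t,e⟩.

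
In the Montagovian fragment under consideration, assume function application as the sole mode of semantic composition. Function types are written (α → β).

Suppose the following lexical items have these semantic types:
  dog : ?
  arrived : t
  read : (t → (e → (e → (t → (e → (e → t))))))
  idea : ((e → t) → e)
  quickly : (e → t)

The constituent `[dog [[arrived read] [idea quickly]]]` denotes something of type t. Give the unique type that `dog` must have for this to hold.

((e → (t → (e → (e → t)))) → t)

[dog [[arrived read] [idea quickly]]] is required to be t. [[arrived read] [idea quickly]] : (e → (t → (e → (e → t)))) cannot yield t as functor, so dog : ((e → (t → (e → (e → t)))) → t).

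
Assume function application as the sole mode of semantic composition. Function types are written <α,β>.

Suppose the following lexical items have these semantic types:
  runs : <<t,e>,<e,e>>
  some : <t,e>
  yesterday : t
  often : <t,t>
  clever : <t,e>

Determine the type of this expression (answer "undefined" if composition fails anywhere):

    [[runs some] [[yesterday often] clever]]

At [runs some], runs : <<t,e>,<e,e>> takes some : <t,e>, giving <e,e>.
At [yesterday often], often : <t,t> takes yesterday : t, giving t.
At [[yesterday often] clever], clever : <t,e> takes [yesterday often] : t, giving e.
At [[runs some] [[yesterday often] clever]], [runs some] : <e,e> takes [[yesterday often] clever] : e, giving e.

e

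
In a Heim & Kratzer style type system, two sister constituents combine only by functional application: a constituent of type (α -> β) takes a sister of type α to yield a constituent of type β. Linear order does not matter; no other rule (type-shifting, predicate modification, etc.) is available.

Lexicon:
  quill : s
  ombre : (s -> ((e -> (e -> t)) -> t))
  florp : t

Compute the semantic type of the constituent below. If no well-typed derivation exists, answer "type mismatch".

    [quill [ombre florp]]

type mismatch

[ombre florp]: (s -> ((e -> (e -> t)) -> t)) and t cannot combine by function application — type clash.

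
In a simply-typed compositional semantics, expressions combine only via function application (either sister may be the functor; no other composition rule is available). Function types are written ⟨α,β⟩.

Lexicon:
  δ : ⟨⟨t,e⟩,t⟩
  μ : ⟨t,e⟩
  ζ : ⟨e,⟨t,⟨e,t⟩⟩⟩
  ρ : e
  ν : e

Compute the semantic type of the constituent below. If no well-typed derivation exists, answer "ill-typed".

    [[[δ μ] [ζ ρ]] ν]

[δ μ]: δ is ⟨⟨t,e⟩,t⟩, μ is ⟨t,e⟩; result t.
[ζ ρ]: ζ is ⟨e,⟨t,⟨e,t⟩⟩⟩, ρ is e; result ⟨t,⟨e,t⟩⟩.
[[δ μ] [ζ ρ]]: [ζ ρ] is ⟨t,⟨e,t⟩⟩, [δ μ] is t; result ⟨e,t⟩.
[[[δ μ] [ζ ρ]] ν]: [[δ μ] [ζ ρ]] is ⟨e,t⟩, ν is e; result t.

t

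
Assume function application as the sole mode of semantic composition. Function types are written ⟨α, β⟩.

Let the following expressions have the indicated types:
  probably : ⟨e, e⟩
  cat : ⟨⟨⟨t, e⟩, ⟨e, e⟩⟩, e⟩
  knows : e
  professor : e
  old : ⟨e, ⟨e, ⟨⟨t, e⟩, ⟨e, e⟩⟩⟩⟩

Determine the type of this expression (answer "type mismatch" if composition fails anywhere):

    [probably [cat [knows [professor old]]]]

e

[professor old]: ⟨e, ⟨e, ⟨⟨t, e⟩, ⟨e, e⟩⟩⟩⟩ applied to e yields ⟨e, ⟨⟨t, e⟩, ⟨e, e⟩⟩⟩.
[knows [professor old]]: ⟨e, ⟨⟨t, e⟩, ⟨e, e⟩⟩⟩ applied to e yields ⟨⟨t, e⟩, ⟨e, e⟩⟩.
[cat [knows [professor old]]]: ⟨⟨⟨t, e⟩, ⟨e, e⟩⟩, e⟩ applied to ⟨⟨t, e⟩, ⟨e, e⟩⟩ yields e.
[probably [cat [knows [professor old]]]]: ⟨e, e⟩ applied to e yields e.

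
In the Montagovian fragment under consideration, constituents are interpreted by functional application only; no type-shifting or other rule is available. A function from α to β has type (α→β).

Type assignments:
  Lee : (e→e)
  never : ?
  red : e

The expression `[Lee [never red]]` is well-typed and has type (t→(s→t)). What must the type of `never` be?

(e→((e→e)→(t→(s→t))))

[Lee [never red]] must have type (t→(s→t)). The sister Lee has type (e→e); that is not a function onto (t→(s→t)), so [never red] must be the functor, of type ((e→e)→(t→(s→t))).
[never red] must have type ((e→e)→(t→(s→t))). The sister red has type e; that is not a function onto ((e→e)→(t→(s→t))), so never must be the functor, of type (e→((e→e)→(t→(s→t)))).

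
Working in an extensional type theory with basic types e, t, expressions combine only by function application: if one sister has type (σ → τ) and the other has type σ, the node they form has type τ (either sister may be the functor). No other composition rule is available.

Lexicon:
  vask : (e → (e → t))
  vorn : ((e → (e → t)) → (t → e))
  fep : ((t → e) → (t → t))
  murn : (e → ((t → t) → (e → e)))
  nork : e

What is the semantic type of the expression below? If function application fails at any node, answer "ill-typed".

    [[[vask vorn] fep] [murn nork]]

(e → e)

[vask vorn]: functor vorn : ((e → (e → t)) → (t → e)), argument vask : (e → (e → t)); result (t → e).
[[vask vorn] fep]: functor fep : ((t → e) → (t → t)), argument [vask vorn] : (t → e); result (t → t).
[murn nork]: functor murn : (e → ((t → t) → (e → e))), argument nork : e; result ((t → t) → (e → e)).
[[[vask vorn] fep] [murn nork]]: functor [murn nork] : ((t → t) → (e → e)), argument [[vask vorn] fep] : (t → t); result (e → e).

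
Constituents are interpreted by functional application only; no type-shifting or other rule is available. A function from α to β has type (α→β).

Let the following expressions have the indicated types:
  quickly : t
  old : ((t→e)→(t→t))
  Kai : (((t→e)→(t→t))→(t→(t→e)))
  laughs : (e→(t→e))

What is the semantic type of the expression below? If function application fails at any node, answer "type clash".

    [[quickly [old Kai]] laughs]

type clash

[old Kai]: (((t→e)→(t→t))→(t→(t→e))) applied to ((t→e)→(t→t)) yields (t→(t→e)).
[quickly [old Kai]]: (t→(t→e)) applied to t yields (t→e).
[[quickly [old Kai]] laughs]: (t→e) with (e→(t→e)) — neither is a function whose domain matches the other; composition fails here.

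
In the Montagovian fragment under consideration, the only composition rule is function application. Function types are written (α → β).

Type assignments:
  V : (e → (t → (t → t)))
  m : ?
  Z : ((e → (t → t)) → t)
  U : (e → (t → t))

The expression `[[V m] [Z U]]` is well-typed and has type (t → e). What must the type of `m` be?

At [[V m] [Z U]] (required: (t → e)): [Z U] is t, which is not a function with range (t → e); hence [V m] is the functor — type (t → (t → e)).
At [V m] (required: (t → (t → e))): V is (e → (t → (t → t))), which is not a function with range (t → (t → e)); hence m is the functor — type ((e → (t → (t → t))) → (t → (t → e))).

((e → (t → (t → t))) → (t → (t → e)))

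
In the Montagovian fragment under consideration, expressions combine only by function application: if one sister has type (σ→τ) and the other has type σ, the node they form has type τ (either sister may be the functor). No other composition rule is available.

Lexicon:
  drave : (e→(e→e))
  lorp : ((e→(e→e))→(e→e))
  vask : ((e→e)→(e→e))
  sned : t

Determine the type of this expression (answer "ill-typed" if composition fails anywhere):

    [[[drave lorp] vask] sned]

At [drave lorp], lorp : ((e→(e→e))→(e→e)) takes drave : (e→(e→e)), giving (e→e).
At [[drave lorp] vask], vask : ((e→e)→(e→e)) takes [drave lorp] : (e→e), giving (e→e).
[[[drave lorp] vask] sned]: (e→e) and t cannot combine by function application — type clash.

ill-typed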